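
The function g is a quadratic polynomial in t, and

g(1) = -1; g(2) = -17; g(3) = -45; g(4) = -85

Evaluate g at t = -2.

-25

First differences: -16, -28, -40. Second differences: -12, -12.
Level-2 differences are constant, so g has degree 2.
Fitting a degree-2 polynomial gives g(t) = -6t² + 2t + 3.
Then g(-2) = -25.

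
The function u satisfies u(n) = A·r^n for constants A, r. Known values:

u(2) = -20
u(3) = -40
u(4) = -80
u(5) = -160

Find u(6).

Consecutive ratio: -40/(-20) = 2, and -80/(-40) = 2, so r = 2.
Then A·2^2 = -20 gives A = -5, and u(n) = -5·2^n.
u(6) = -5·2^6 = -320.

-320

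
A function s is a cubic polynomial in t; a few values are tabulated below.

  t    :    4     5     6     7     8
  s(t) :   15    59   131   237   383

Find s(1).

-9

First differences: 44, 72, 106, 146. Second differences: 28, 34, 40. Third differences: 6, 6.
Level-3 differences are constant, so s has degree 3.
Fitting a degree-3 polynomial gives s(t) = t³ - t² - 8t - 1.
Then s(1) = -9.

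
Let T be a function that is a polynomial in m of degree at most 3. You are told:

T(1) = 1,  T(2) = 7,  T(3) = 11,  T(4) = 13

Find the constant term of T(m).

Write T(m) = am³ + bm² + cm + d; the 4 given values yield a linear system in the 4 coefficients.
Solving, the leading coefficient vanishes, and T(m) = -m² + 9m - 7.
The constant term is T(0) = -7.

-7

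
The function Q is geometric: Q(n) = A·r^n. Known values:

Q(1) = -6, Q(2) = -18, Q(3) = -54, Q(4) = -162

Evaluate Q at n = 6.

Consecutive ratio: -18/(-6) = 3, and -54/(-18) = 3, so r = 3.
Then A·3^1 = -6 gives A = -2, and Q(n) = -2·3^n.
Q(6) = -2·3^6 = -1458.

-1458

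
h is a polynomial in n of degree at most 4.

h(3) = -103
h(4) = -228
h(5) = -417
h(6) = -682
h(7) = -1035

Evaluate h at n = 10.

First differences: -125, -189, -265, -353. Second differences: -64, -76, -88. Third differences: -12, -12.
Level-3 differences are constant, so h has degree 3.
Fitting a degree-3 polynomial gives h(n) = -2n³ - 8n² + 5n + 8.
Then h(10) = -2742.

-2742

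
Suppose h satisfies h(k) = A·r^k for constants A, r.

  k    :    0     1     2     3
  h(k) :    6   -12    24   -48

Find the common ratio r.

Consecutive ratio: -12/6 = -2, and 24/(-12) = -2, so r = -2.
Then A·(-2)^0 = 6 gives A = 6, and h(k) = 6·(-2)^k.

-2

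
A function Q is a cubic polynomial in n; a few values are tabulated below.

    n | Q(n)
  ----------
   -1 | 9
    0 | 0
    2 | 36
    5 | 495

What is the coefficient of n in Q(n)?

Write Q(n) = an³ + bn² + cn + d; the 4 given values yield a linear system in the 4 coefficients.
Solving, Q(n) = 3n³ + 6n² - 6n.
The coefficient of n is -6.

-6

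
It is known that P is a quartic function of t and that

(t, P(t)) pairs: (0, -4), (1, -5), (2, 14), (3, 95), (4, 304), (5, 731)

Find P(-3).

First differences: -1, 19, 81, 209, 427. Second differences: 20, 62, 128, 218. Third differences: 42, 66, 90. Fourth differences: 24, 24.
Level-4 differences are constant, so P has degree 4.
Fitting a degree-4 polynomial gives P(t) = t^4 + t³ - 3t - 4.
Then P(-3) = 59.

59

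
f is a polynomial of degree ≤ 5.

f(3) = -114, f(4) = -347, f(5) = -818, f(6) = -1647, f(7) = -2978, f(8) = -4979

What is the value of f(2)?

First differences: -233, -471, -829, -1331, -2001. Second differences: -238, -358, -502, -670. Third differences: -120, -144, -168. Fourth differences: -24, -24.
Level-4 differences are constant, so f has degree 4.
Fitting a degree-4 polynomial gives f(k) = -k^4 - 2k³ + 2k² + 2k - 3.
Then f(2) = -23.

-23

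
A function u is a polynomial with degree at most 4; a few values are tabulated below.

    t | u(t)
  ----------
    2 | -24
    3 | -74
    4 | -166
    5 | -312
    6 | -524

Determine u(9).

Write u(t) = at^4 + bt³ + ct² + dt + e; the 5 given values yield a linear system in the 5 coefficients.
Solving, the leading coefficient vanishes, and u(t) = -2t³ - 3t² + 3t - 2.
Then u(9) = -1676.

-1676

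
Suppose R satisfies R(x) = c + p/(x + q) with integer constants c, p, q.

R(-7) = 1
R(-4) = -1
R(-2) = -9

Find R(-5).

(R(x) − c)(x + q) = p for each data point; the three points give a linear system in c and q, then p follows.
Solving: c = 3, q = 1, p = 12, so R(x) = 3 + 12/(x + 1).
Then R(-5) = 3 + 12/(-4) = 0.

0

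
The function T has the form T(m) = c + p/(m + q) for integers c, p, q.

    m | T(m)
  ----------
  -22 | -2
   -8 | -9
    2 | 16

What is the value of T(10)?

(T(m) − c)(m + q) = p for each data point; the three points give a linear system in c and q, then p follows.
Solving: c = 1, q = 2, p = 60, so T(m) = 1 + 60/(m + 2).
Then T(10) = 1 + 60/12 = 6.

6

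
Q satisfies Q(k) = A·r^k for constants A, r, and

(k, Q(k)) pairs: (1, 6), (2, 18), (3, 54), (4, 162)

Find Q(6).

1458

Consecutive ratio: 18/6 = 3, and 54/18 = 3, so r = 3.
Then A·3^1 = 6 gives A = 2, and Q(k) = 2·3^k.
Q(6) = 2·3^6 = 1458.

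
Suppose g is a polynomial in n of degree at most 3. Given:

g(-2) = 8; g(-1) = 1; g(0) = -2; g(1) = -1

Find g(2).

First differences: -7, -3, 1. Second differences: 4, 4.
Level-2 differences are constant, so g has degree 2.
Extending the table by one column gives the next first difference 5, so g(2) = -1 + 5 = 4.

4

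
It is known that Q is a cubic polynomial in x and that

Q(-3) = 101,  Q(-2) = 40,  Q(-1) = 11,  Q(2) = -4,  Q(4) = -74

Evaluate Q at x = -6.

596

Write Q(x) = ax³ + bx² + cx + d; the 5 given values yield a linear system in the 4 coefficients.
Solving, Q(x) = -2x³ + 4x² - 3x + 2.
Then Q(-6) = 596.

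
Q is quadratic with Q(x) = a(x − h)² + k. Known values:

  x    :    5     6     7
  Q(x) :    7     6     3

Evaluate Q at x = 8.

-2

First differences -1, -3; second difference -2 = 2a, so a = -1.
Expanding, the x-coefficient is −2ah = 2h; matching it to the data gives h = 5, and then k = 7.
So Q(x) = -1(x − 5)² + 7.
Q(8) = -1·3² + 7 = -2.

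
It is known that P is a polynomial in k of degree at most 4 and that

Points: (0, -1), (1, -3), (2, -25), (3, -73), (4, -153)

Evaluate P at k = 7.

Write P(k) = ak^4 + bk³ + ck² + dk + e; the 5 given values yield a linear system in the 5 coefficients.
Solving, the leading coefficient vanishes, and P(k) = -k³ - 7k² + 6k - 1.
Then P(7) = -645.

-645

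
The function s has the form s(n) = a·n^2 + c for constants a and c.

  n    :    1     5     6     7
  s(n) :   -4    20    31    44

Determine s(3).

4

From s(1) = -4 and s(5) = 20: 1a + c = -4 and 25a + c = 20.
Subtracting: 24a = 24, so a = 1; then c = -4 − 1·1 = -5.
So s(n) = 1n² − 5, and s(3) = 4.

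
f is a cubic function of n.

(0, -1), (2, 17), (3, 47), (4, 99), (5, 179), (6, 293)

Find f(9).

Write f(n) = an³ + bn² + cn + d; the 6 given values yield a linear system in the 4 coefficients.
Solving, f(n) = n³ + 2n² + n - 1.
Then f(9) = 899.

899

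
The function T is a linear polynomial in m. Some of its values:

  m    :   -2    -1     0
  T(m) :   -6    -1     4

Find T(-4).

-16

Write T(m) = am + b; the 3 given values yield a linear system in the 2 coefficients.
Solving, T(m) = 5m + 4.
Then T(-4) = -16.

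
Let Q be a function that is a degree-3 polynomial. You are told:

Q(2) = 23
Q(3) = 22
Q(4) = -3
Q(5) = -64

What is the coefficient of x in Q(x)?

7

Write Q(x) = ax³ + bx² + cx + d; the 4 given values yield a linear system in the 4 coefficients.
Solving, Q(x) = -2x³ + 6x² + 7x + 1.
The coefficient of x is 7.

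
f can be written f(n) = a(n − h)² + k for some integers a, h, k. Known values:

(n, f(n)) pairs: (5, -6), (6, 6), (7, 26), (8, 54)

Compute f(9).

First differences 12, 20, 28; second difference 8 = 2a, so a = 4.
Expanding, the n-coefficient is −2ah = -8h; matching it to the data gives h = 4, and then k = -10.
So f(n) = 4(n − 4)² − 10.
f(9) = 4·5² − 10 = 90.

90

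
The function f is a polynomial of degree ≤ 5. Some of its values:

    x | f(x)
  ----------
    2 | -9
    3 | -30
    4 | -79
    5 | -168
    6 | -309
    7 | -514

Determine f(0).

-3

First differences: -21, -49, -89, -141, -205. Second differences: -28, -40, -52, -64. Third differences: -12, -12, -12.
Level-3 differences are constant, so f has degree 3.
Fitting a degree-3 polynomial gives f(x) = -2x³ + 4x² - 3x - 3.
Then f(0) = -3.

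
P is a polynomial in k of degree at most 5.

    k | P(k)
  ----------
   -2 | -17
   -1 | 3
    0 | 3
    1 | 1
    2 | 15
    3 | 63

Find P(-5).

First differences: 20, 0, -2, 14, 48. Second differences: -20, -2, 16, 34. Third differences: 18, 18, 18.
Level-3 differences are constant, so P has degree 3.
Fitting a degree-3 polynomial gives P(k) = 3k³ - k² - 4k + 3.
Then P(-5) = -377.

-377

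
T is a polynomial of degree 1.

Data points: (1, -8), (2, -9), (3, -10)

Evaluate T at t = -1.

-6

First differences: -1, -1.
Level-1 differences are constant, so T has degree 1.
Fitting a degree-1 polynomial gives T(t) = -t - 7.
Then T(-1) = -6.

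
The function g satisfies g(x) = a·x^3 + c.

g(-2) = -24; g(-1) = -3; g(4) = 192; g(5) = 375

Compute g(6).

648

From g(-2) = -24 and g(-1) = -3: -8a + c = -24 and -1a + c = -3.
Subtracting: 7a = 21, so a = 3; then c = -24 − 3·(-8) = 0.
So g(x) = 3x³ + 0, and g(6) = 648.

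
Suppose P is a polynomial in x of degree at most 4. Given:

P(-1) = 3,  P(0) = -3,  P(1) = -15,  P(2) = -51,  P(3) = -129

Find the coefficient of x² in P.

First differences: -6, -12, -36, -78. Second differences: -6, -24, -42. Third differences: -18, -18.
Level-3 differences are constant, so P has degree 3.
Fitting a degree-3 polynomial gives P(x) = -3x³ - 3x² - 6x - 3.
The coefficient of x² is -3.

-3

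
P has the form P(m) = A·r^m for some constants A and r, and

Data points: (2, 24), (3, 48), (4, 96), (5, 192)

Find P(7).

Consecutive ratio: 48/24 = 2, and 96/48 = 2, so r = 2.
Then A·2^2 = 24 gives A = 6, and P(m) = 6·2^m.
P(7) = 6·2^7 = 768.

768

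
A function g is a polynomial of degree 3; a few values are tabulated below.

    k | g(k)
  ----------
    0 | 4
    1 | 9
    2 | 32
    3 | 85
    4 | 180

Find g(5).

First differences: 5, 23, 53, 95. Second differences: 18, 30, 42. Third differences: 12, 12.
Level-3 differences are constant, so g has degree 3.
Fitting a degree-3 polynomial gives g(k) = 2k³ + 3k² + 4.
Then g(5) = 329.

329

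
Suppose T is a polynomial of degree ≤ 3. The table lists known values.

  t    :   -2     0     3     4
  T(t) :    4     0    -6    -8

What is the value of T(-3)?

Write T(t) = at³ + bt² + ct + d; the 4 given values yield a linear system in the 4 coefficients.
Solving, the top 2 coefficients vanish, and T(t) = -2t.
Then T(-3) = 6.

6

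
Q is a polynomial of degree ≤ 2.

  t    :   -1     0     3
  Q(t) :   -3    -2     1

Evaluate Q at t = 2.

0

Write Q(t) = at² + bt + c; the 3 given values yield a linear system in the 3 coefficients.
Solving, the leading coefficient vanishes, and Q(t) = t - 2.
Then Q(2) = 0.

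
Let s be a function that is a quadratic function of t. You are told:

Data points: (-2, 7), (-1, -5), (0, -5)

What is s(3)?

67

Write s(t) = at² + bt + c; the 3 given values yield a linear system in the 3 coefficients.
Solving, s(t) = 6t² + 6t - 5.
Then s(3) = 67.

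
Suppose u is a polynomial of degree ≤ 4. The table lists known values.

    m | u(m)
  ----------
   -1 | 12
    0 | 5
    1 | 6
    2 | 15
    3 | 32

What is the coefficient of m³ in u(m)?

0

Write u(m) = am^4 + bm³ + cm² + dm + e; the 5 given values yield a linear system in the 5 coefficients.
Solving, the top 2 coefficients vanish, and u(m) = 4m² - 3m + 5.
The coefficient of m³ is 0.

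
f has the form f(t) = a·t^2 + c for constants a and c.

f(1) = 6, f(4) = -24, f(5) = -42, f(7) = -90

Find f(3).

From f(1) = 6 and f(4) = -24: 1a + c = 6 and 16a + c = -24.
Subtracting: 15a = -30, so a = -2; then c = 6 − (-2)·1 = 8.
So f(t) = -2t² + 8, and f(3) = -10.

-10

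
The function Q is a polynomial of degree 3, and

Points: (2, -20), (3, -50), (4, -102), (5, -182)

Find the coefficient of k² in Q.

Write Q(k) = ak³ + bk² + ck + d; the 4 given values yield a linear system in the 4 coefficients.
Solving, Q(k) = -k³ - 2k² - k - 2.
The coefficient of k² is -2.

-2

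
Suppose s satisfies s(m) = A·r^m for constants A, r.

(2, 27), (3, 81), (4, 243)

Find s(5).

Consecutive ratio: 81/27 = 3, and 243/81 = 3, so r = 3.
Then A·3^2 = 27 gives A = 3, and s(m) = 3·3^m.
s(5) = 3·3^5 = 729.

729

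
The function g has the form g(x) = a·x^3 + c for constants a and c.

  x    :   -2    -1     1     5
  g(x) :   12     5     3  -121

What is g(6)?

-212

From g(-2) = 12 and g(-1) = 5: -8a + c = 12 and -1a + c = 5.
Subtracting: 7a = -7, so a = -1; then c = 12 − (-1)·(-8) = 4.
So g(x) = -1x³ + 4, and g(6) = -212.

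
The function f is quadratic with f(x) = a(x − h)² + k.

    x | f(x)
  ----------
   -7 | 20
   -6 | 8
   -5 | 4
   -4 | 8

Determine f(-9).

First differences -12, -4, 4; second difference 8 = 2a, so a = 4.
Expanding, the x-coefficient is −2ah = -8h; matching it to the data gives h = -5, and then k = 4.
So f(x) = 4(x + 5)² + 4.
f(-9) = 4·(-4)² + 4 = 68.

68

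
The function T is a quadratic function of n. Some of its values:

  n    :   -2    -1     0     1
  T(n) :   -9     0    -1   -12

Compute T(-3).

First differences: 9, -1, -11. Second differences: -10, -10.
Level-2 differences are constant, so T has degree 2.
Fitting a degree-2 polynomial gives T(n) = -5n² - 6n - 1.
Then T(-3) = -28.

-28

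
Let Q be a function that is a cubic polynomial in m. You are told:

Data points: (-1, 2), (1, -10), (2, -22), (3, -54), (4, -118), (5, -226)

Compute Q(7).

-622

Write Q(m) = am³ + bm² + cm + d; the 6 given values yield a linear system in the 4 coefficients.
Solving, Q(m) = -2m³ + 2m² - 4m - 6.
Then Q(7) = -622.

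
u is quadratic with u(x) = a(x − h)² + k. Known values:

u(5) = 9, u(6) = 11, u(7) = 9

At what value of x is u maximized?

First differences 2, -2; second difference -4 = 2a, so a = -2.
Expanding, the x-coefficient is −2ah = 4h; matching it to the data gives h = 6, and then k = 11.
So u(x) = -2(x − 6)² + 11.
Hence h = 6.

6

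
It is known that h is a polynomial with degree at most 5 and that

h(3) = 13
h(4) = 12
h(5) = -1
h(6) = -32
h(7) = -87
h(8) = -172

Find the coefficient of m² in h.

6

First differences: -1, -13, -31, -55, -85. Second differences: -12, -18, -24, -30. Third differences: -6, -6, -6.
Level-3 differences are constant, so h has degree 3.
Fitting a degree-3 polynomial gives h(m) = -m³ + 6m² - 6m + 4.
The coefficient of m² is 6.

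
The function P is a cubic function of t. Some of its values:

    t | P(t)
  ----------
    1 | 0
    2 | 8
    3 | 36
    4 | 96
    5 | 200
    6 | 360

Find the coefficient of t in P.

First differences: 8, 28, 60, 104, 160. Second differences: 20, 32, 44, 56. Third differences: 12, 12, 12.
Level-3 differences are constant, so P has degree 3.
Fitting a degree-3 polynomial gives P(t) = 2t³ - 2t².
The coefficient of t is 0.

0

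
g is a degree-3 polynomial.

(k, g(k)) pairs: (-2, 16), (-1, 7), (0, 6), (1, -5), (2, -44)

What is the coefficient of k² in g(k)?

-5

First differences: -9, -1, -11, -39. Second differences: 8, -10, -28. Third differences: -18, -18.
Level-3 differences are constant, so g has degree 3.
Fitting a degree-3 polynomial gives g(k) = -3k³ - 5k² - 3k + 6.
The coefficient of k² is -5.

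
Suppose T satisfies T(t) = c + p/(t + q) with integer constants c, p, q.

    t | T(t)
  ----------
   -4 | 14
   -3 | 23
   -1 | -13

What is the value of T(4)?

(T(t) − c)(t + q) = p for each data point; the three points give a linear system in c and q, then p follows.
Solving: c = 5, q = 2, p = -18, so T(t) = 5 − 18/(t + 2).
Then T(4) = 5 − 18/6 = 2.

2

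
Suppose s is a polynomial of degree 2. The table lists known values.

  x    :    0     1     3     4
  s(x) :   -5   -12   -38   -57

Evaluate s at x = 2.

Write s(x) = ax² + bx + c; the 4 given values yield a linear system in the 3 coefficients.
Solving, s(x) = -2x² - 5x - 5.
Then s(2) = -23.

-23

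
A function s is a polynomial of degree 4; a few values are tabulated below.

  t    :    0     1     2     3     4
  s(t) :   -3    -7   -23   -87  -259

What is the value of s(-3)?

-63

Write s(t) = at^4 + bt³ + ct² + dt + e; the 5 given values yield a linear system in the 5 coefficients.
Solving, s(t) = -t^4 + t² - 4t - 3.
Then s(-3) = -63.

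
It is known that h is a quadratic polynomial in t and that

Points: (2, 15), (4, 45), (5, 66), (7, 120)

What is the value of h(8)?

153

Write h(t) = at² + bt + c; the 4 given values yield a linear system in the 3 coefficients.
Solving, h(t) = 2t² + 3t + 1.
Then h(8) = 153.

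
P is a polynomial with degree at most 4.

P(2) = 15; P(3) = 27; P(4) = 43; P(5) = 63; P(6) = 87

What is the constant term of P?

Write P(k) = ak^4 + bk³ + ck² + dk + e; the 5 given values yield a linear system in the 5 coefficients.
Solving, the top 2 coefficients vanish, and P(k) = 2k² + 2k + 3.
The constant term is P(0) = 3.

3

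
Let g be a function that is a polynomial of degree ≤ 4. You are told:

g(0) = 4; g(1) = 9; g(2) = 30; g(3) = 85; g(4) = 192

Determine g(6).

634

Write g(t) = at^4 + bt³ + ct² + dt + e; the 5 given values yield a linear system in the 5 coefficients.
Solving, the leading coefficient vanishes, and g(t) = 3t³ - t² + 3t + 4.
Then g(6) = 634.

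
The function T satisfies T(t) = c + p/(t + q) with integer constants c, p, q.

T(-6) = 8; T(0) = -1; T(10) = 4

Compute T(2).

(T(t) − c)(t + q) = p for each data point; the three points give a linear system in c and q, then p follows.
Solving: c = 5, q = 2, p = -12, so T(t) = 5 − 12/(t + 2).
Then T(2) = 5 − 12/4 = 2.

2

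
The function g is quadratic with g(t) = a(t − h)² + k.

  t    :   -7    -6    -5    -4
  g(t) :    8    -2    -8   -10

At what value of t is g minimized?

First differences -10, -6, -2; second difference 4 = 2a, so a = 2.
Expanding, the t-coefficient is −2ah = -4h; matching it to the data gives h = -4, and then k = -10.
So g(t) = 2(t + 4)² − 10.
Hence h = -4.

-4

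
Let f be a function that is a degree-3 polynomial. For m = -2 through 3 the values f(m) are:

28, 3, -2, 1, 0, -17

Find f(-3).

85

First differences: -25, -5, 3, -1, -17. Second differences: 20, 8, -4, -16. Third differences: -12, -12, -12.
Level-3 differences are constant, so f has degree 3.
Fitting a degree-3 polynomial gives f(m) = -2m³ + 4m² + m - 2.
Then f(-3) = 85.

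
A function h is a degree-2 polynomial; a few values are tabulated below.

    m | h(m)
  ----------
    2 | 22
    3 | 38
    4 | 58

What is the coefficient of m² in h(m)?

Write h(m) = am² + bm + c; the 3 given values yield a linear system in the 3 coefficients.
Solving, h(m) = 2m² + 6m + 2.
The coefficient of m² is 2.

2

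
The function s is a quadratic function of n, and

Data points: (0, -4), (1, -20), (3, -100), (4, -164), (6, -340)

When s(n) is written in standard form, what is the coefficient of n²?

Write s(n) = an² + bn + c; the 5 given values yield a linear system in the 3 coefficients.
Solving, s(n) = -8n² - 8n - 4.
The coefficient of n² is -8.

-8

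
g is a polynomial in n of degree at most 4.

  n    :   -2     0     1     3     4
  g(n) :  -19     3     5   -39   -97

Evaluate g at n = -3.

-27

Write g(n) = an^4 + bn³ + cn² + dn + e; the 5 given values yield a linear system in the 5 coefficients.
Solving, the leading coefficient vanishes, and g(n) = -n³ - 4n² + 7n + 3.
Then g(-3) = -27.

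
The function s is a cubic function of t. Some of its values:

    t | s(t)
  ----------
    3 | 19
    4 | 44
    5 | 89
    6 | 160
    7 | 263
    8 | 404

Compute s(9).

589

First differences: 25, 45, 71, 103, 141. Second differences: 20, 26, 32, 38. Third differences: 6, 6, 6.
Level-3 differences are constant, so s has degree 3.
Extending the table by one column gives the next first difference 185, so s(9) = 404 + 185 = 589.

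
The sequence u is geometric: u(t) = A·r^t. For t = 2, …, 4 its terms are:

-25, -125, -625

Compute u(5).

-3125

Consecutive ratio: -125/(-25) = 5, and -625/(-125) = 5, so r = 5.
Then A·5^2 = -25 gives A = -1, and u(t) = -1·5^t.
u(5) = -1·5^5 = -3125.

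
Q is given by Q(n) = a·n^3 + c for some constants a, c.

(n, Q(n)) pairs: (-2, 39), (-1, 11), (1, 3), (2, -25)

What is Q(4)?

From Q(-2) = 39 and Q(-1) = 11: -8a + c = 39 and -1a + c = 11.
Subtracting: 7a = -28, so a = -4; then c = 39 − (-4)·(-8) = 7.
So Q(n) = -4n³ + 7, and Q(4) = -249.

-249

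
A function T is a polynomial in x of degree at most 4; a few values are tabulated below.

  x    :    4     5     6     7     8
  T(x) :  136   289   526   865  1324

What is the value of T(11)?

3601

Write T(x) = ax^4 + bx³ + cx² + dx + e; the 5 given values yield a linear system in the 5 coefficients.
Solving, the leading coefficient vanishes, and T(x) = 3x³ - 3x² - 3x + 4.
Then T(11) = 3601.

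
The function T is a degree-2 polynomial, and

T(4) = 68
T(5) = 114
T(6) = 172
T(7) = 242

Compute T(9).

Write T(t) = at² + bt + c; the 4 given values yield a linear system in the 3 coefficients.
Solving, T(t) = 6t² - 8t + 4.
Then T(9) = 418.

418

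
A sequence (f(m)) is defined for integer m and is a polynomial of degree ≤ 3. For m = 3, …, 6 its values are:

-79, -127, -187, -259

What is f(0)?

First differences: -48, -60, -72. Second differences: -12, -12.
Level-2 differences are constant, so f has degree 2.
Fitting a degree-2 polynomial gives f(m) = -6m² - 6m - 7.
Then f(0) = -7.

-7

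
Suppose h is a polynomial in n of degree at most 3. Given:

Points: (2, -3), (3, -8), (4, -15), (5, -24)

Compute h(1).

First differences: -5, -7, -9. Second differences: -2, -2.
Level-2 differences are constant, so h has degree 2.
Fitting a degree-2 polynomial gives h(n) = -n² + 1.
Then h(1) = 0.

0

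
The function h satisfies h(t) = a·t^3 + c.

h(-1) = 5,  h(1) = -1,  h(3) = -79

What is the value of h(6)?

From h(-1) = 5 and h(1) = -1: -1a + c = 5 and 1a + c = -1.
Subtracting: 2a = -6, so a = -3; then c = 5 − (-3)·(-1) = 2.
So h(t) = -3t³ + 2, and h(6) = -646.

-646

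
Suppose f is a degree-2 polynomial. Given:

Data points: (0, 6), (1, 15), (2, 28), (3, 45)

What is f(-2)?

0

Write f(n) = an² + bn + c; the 4 given values yield a linear system in the 3 coefficients.
Solving, f(n) = 2n² + 7n + 6.
Then f(-2) = 0.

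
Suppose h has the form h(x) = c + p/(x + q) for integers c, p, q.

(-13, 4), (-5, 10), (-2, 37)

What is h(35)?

0

(h(x) − c)(x + q) = p for each data point; the three points give a linear system in c and q, then p follows.
Solving: c = 1, q = 1, p = -36, so h(x) = 1 − 36/(x + 1).
Then h(35) = 1 − 36/36 = 0.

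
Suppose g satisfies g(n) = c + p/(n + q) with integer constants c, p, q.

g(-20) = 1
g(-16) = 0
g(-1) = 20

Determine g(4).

10

(g(n) − c)(n + q) = p for each data point; the three points give a linear system in c and q, then p follows.
Solving: c = 4, q = 4, p = 48, so g(n) = 4 + 48/(n + 4).
Then g(4) = 4 + 48/8 = 10.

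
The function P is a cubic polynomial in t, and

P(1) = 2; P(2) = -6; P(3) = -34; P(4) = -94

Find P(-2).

26

Write P(t) = at³ + bt² + ct + d; the 4 given values yield a linear system in the 4 coefficients.
Solving, P(t) = -2t³ + 2t² + 2.
Then P(-2) = 26.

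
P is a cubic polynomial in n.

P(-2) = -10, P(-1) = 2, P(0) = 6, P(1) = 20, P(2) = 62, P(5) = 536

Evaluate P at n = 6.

Write P(n) = an³ + bn² + cn + d; the 6 given values yield a linear system in the 4 coefficients.
Solving, P(n) = 3n³ + 5n² + 6n + 6.
Then P(6) = 870.

870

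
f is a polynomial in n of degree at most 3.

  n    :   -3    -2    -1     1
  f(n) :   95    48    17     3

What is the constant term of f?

2

Write f(n) = an³ + bn² + cn + d; the 4 given values yield a linear system in the 4 coefficients.
Solving, the leading coefficient vanishes, and f(n) = 8n² - 7n + 2.
The constant term is f(0) = 2.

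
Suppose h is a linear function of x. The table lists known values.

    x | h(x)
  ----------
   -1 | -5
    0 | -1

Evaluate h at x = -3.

-13

Write h(x) = ax + b; the 2 given values yield a linear system in the 2 coefficients.
Solving, h(x) = 4x - 1.
Then h(-3) = -13.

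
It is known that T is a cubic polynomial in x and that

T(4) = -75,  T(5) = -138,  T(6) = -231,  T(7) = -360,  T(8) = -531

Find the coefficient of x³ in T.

-1

Write T(x) = ax³ + bx² + cx + d; the 5 given values yield a linear system in the 4 coefficients.
Solving, T(x) = -x³ - 2x - 3.
The coefficient of x³ is -1.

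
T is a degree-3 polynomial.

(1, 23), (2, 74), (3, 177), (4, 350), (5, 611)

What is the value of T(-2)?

First differences: 51, 103, 173, 261. Second differences: 52, 70, 88. Third differences: 18, 18.
Level-3 differences are constant, so T has degree 3.
Fitting a degree-3 polynomial gives T(k) = 3k³ + 8k² + 6k + 6.
Then T(-2) = 2.

2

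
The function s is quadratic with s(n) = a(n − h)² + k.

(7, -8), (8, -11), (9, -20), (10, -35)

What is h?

First differences -3, -9, -15; second difference -6 = 2a, so a = -3.
Expanding, the n-coefficient is −2ah = 6h; matching it to the data gives h = 7, and then k = -8.
So s(n) = -3(n − 7)² − 8.
Hence h = 7.

7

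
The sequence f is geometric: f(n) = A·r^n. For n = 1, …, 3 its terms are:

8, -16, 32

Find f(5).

128

Consecutive ratio: -16/8 = -2, and 32/(-16) = -2, so r = -2.
Then A·(-2)^1 = 8 gives A = -4, and f(n) = -4·(-2)^n.
f(5) = -4·(-2)^5 = 128.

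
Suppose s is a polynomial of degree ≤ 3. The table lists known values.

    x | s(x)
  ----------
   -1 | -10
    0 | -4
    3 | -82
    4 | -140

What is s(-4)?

-124

Write s(x) = ax³ + bx² + cx + d; the 4 given values yield a linear system in the 4 coefficients.
Solving, the leading coefficient vanishes, and s(x) = -8x² - 2x - 4.
Then s(-4) = -124.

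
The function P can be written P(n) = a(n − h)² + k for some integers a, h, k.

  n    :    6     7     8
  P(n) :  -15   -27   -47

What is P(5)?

-11

First differences -12, -20; second difference -8 = 2a, so a = -4.
Expanding, the n-coefficient is −2ah = 8h; matching it to the data gives h = 5, and then k = -11.
So P(n) = -4(n − 5)² − 11.
P(5) = -4·0² − 11 = -11.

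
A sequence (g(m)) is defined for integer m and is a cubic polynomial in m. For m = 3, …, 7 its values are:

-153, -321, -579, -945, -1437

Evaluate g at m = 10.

-3849

First differences: -168, -258, -366, -492. Second differences: -90, -108, -126. Third differences: -18, -18.
Level-3 differences are constant, so g has degree 3.
Fitting a degree-3 polynomial gives g(m) = -3m³ - 9m² + 6m - 9.
Then g(10) = -3849.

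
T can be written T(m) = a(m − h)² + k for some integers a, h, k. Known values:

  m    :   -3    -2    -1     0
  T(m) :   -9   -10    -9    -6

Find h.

First differences -1, 1, 3; second difference 2 = 2a, so a = 1.
Expanding, the m-coefficient is −2ah = -2h; matching it to the data gives h = -2, and then k = -10.
So T(m) = 1(m + 2)² − 10.
Hence h = -2.

-2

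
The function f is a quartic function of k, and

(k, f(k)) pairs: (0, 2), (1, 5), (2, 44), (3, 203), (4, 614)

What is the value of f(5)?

Write f(k) = ak^4 + bk³ + ck² + dk + e; the 5 given values yield a linear system in the 5 coefficients.
Solving, f(k) = 2k^4 + 2k³ - 2k² + k + 2.
Then f(5) = 1457.

1457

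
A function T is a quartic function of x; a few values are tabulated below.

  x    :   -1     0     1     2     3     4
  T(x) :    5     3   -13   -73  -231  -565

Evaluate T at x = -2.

First differences: -2, -16, -60, -158, -334. Second differences: -14, -44, -98, -176. Third differences: -30, -54, -78. Fourth differences: -24, -24.
Level-4 differences are constant, so T has degree 4.
Fitting a degree-4 polynomial gives T(x) = -x^4 - 3x³ - 6x² - 6x + 3.
Then T(-2) = -1.

-1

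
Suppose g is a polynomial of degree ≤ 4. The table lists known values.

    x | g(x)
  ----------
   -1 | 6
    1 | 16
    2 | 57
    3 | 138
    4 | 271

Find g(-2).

Write g(x) = ax^4 + bx³ + cx² + dx + e; the 5 given values yield a linear system in the 5 coefficients.
Solving, the leading coefficient vanishes, and g(x) = 2x³ + 8x² + 3x + 3.
Then g(-2) = 13.

13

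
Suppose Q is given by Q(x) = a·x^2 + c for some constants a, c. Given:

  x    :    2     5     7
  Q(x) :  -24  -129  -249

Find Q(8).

-324

From Q(2) = -24 and Q(5) = -129: 4a + c = -24 and 25a + c = -129.
Subtracting: 21a = -105, so a = -5; then c = -24 − (-5)·4 = -4.
So Q(x) = -5x² − 4, and Q(8) = -324.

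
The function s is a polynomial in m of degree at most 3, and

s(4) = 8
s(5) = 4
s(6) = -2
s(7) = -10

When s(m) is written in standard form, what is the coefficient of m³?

Write s(m) = am³ + bm² + cm + d; the 4 given values yield a linear system in the 4 coefficients.
Solving, the leading coefficient vanishes, and s(m) = -m² + 5m + 4.
The coefficient of m³ is 0.

0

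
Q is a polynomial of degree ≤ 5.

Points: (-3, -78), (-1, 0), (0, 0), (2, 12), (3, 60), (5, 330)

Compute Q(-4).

Write Q(t) = at^5 + bt^4 + ct³ + dt² + et + p; the 6 given values yield a linear system in the 6 coefficients.
Solving, the top 2 coefficients vanish, and Q(t) = 3t³ - t² - 4t.
Then Q(-4) = -192.

-192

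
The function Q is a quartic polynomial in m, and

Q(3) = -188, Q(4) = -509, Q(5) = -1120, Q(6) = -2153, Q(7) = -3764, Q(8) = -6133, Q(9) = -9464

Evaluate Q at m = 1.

-8

First differences: -321, -611, -1033, -1611, -2369, -3331. Second differences: -290, -422, -578, -758, -962. Third differences: -132, -156, -180, -204. Fourth differences: -24, -24, -24.
Level-4 differences are constant, so Q has degree 4.
Fitting a degree-4 polynomial gives Q(m) = -m^4 - 4m³ + 2m - 5.
Then Q(1) = -8.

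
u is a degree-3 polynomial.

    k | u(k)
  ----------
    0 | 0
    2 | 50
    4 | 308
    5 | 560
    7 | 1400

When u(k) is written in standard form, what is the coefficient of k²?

Write u(k) = ak³ + bk² + ck + d; the 5 given values yield a linear system in the 4 coefficients.
Solving, u(k) = 3k³ + 8k² - 3k.
The coefficient of k² is 8.

8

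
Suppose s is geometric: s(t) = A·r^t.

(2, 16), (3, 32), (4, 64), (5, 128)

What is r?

Consecutive ratio: 32/16 = 2, and 64/32 = 2, so r = 2.
Then A·2^2 = 16 gives A = 4, and s(t) = 4·2^t.

2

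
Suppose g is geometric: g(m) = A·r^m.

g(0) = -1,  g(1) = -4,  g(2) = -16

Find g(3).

-64

Consecutive ratio: -4/(-1) = 4, and -16/(-4) = 4, so r = 4.
Then A·4^0 = -1 gives A = -1, and g(m) = -1·4^m.
g(3) = -1·4^3 = -64.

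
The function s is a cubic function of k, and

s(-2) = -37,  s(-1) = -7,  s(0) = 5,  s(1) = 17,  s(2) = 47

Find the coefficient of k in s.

9

First differences: 30, 12, 12, 30. Second differences: -18, 0, 18. Third differences: 18, 18.
Level-3 differences are constant, so s has degree 3.
Fitting a degree-3 polynomial gives s(k) = 3k³ + 9k + 5.
The coefficient of k is 9.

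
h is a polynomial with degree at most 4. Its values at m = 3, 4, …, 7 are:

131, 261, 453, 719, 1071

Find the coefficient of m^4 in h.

0

Write h(m) = am^4 + bm³ + cm² + dm + e; the 5 given values yield a linear system in the 5 coefficients.
Solving, the leading coefficient vanishes, and h(m) = 2m³ + 7m² + 7m - 7.
The coefficient of m^4 is 0.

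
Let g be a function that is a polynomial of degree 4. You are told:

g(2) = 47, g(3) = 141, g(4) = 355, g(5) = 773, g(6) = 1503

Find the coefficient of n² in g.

5

Write g(n) = an^4 + bn³ + cn² + dn + e; the 5 given values yield a linear system in the 5 coefficients.
Solving, g(n) = n^4 + 5n² + 4n + 3.
The coefficient of n² is 5.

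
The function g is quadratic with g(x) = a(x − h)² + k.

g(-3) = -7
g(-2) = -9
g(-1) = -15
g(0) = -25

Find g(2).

First differences -2, -6, -10; second difference -4 = 2a, so a = -2.
Expanding, the x-coefficient is −2ah = 4h; matching it to the data gives h = -3, and then k = -7.
So g(x) = -2(x + 3)² − 7.
g(2) = -2·5² − 7 = -57.

-57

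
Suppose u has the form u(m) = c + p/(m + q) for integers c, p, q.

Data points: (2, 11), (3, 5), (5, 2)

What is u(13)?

(u(m) − c)(m + q) = p for each data point; the three points give a linear system in c and q, then p follows.
Solving: c = -1, q = -1, p = 12, so u(m) = -1 + 12/(m − 1).
Then u(13) = -1 + 12/12 = 0.

0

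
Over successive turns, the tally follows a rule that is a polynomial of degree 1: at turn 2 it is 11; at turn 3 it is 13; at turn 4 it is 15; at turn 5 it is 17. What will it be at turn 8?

23

Write the value at k as f(k).
Write f(k) = ak + b; the 4 given values yield a linear system in the 2 coefficients.
Solving, f(k) = 2k + 7.
Then f(8) = 23.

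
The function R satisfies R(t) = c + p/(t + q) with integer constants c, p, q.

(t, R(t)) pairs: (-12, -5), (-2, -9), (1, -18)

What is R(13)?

0

(R(t) − c)(t + q) = p for each data point; the three points give a linear system in c and q, then p follows.
Solving: c = -3, q = -3, p = 30, so R(t) = -3 + 30/(t − 3).
Then R(13) = -3 + 30/10 = 0.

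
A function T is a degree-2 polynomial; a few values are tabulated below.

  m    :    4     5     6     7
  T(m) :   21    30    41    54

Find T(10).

105

First differences: 9, 11, 13. Second differences: 2, 2.
Level-2 differences are constant, so T has degree 2.
Fitting a degree-2 polynomial gives T(m) = m² + 5.
Then T(10) = 105.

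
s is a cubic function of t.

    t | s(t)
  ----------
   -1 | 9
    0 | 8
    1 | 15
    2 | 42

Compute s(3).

Write s(t) = at³ + bt² + ct + d; the 4 given values yield a linear system in the 4 coefficients.
Solving, s(t) = 2t³ + 4t² + t + 8.
Then s(3) = 101.

101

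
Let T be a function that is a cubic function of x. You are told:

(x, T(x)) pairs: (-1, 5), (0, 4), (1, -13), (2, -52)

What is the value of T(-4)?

Write T(x) = ax³ + bx² + cx + d; the 4 given values yield a linear system in the 4 coefficients.
Solving, T(x) = -x³ - 8x² - 8x + 4.
Then T(-4) = -28.

-28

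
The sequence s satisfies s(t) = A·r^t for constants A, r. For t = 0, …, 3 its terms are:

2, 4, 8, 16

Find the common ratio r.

2

Consecutive ratio: 4/2 = 2, and 8/4 = 2, so r = 2.
Then A·2^0 = 2 gives A = 2, and s(t) = 2·2^t.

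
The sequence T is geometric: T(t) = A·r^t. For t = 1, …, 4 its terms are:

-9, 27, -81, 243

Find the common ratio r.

Consecutive ratio: 27/(-9) = -3, and -81/27 = -3, so r = -3.
Then A·(-3)^1 = -9 gives A = 3, and T(t) = 3·(-3)^t.

-3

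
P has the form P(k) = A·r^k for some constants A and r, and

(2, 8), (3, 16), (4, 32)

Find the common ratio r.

Consecutive ratio: 16/8 = 2, and 32/16 = 2, so r = 2.
Then A·2^2 = 8 gives A = 2, and P(k) = 2·2^k.

2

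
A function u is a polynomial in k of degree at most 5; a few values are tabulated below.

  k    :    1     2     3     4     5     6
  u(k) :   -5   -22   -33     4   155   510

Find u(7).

Write u(k) = ak^5 + bk^4 + ck³ + dk² + ek + p; the 6 given values yield a linear system in the 6 coefficients.
Solving, the leading coefficient vanishes, and u(k) = k^4 - 3k³ - 4k² + k.
Then u(7) = 1183.

1183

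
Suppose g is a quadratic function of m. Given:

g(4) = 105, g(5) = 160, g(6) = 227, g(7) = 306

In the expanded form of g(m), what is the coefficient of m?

1

First differences: 55, 67, 79. Second differences: 12, 12.
Level-2 differences are constant, so g has degree 2.
Fitting a degree-2 polynomial gives g(m) = 6m² + m + 5.
The coefficient of m is 1.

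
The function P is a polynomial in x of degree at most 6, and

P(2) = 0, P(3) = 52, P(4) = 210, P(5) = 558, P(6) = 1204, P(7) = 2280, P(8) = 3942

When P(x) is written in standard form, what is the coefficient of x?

First differences: 52, 158, 348, 646, 1076, 1662. Second differences: 106, 190, 298, 430, 586. Third differences: 84, 108, 132, 156. Fourth differences: 24, 24, 24.
Level-4 differences are constant, so P has degree 4.
Fitting a degree-4 polynomial gives P(x) = x^4 - 2x² - 3x - 2.
The coefficient of x is -3.

-3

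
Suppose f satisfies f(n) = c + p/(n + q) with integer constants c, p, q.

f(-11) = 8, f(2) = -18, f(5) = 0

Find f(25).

5

(f(n) − c)(n + q) = p for each data point; the three points give a linear system in c and q, then p follows.
Solving: c = 6, q = -1, p = -24, so f(n) = 6 − 24/(n − 1).
Then f(25) = 6 − 24/24 = 5.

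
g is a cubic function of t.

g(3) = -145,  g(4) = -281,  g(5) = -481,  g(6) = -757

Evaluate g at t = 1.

-17

Write g(t) = at³ + bt² + ct + d; the 4 given values yield a linear system in the 4 coefficients.
Solving, g(t) = -2t³ - 8t² - 6t - 1.
Then g(1) = -17.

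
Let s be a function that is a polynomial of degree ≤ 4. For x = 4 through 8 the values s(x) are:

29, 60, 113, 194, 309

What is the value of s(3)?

Write s(x) = ax^4 + bx³ + cx² + dx + e; the 5 given values yield a linear system in the 5 coefficients.
Solving, the leading coefficient vanishes, and s(x) = x³ - 4x² + 6x + 5.
Then s(3) = 14.

14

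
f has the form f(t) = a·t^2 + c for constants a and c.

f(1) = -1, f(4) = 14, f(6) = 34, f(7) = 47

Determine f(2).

2

From f(1) = -1 and f(4) = 14: 1a + c = -1 and 16a + c = 14.
Subtracting: 15a = 15, so a = 1; then c = -1 − 1·1 = -2.
So f(t) = 1t² − 2, and f(2) = 2.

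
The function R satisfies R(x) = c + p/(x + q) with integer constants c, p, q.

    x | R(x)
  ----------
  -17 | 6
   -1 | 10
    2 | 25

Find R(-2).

9

(R(x) − c)(x + q) = p for each data point; the three points give a linear system in c and q, then p follows.
Solving: c = 5, q = -3, p = -20, so R(x) = 5 − 20/(x − 3).
Then R(-2) = 5 − 20/(-5) = 9.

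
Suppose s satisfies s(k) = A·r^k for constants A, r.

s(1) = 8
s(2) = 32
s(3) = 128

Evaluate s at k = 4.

Consecutive ratio: 32/8 = 4, and 128/32 = 4, so r = 4.
Then A·4^1 = 8 gives A = 2, and s(k) = 2·4^k.
s(4) = 2·4^4 = 512.

512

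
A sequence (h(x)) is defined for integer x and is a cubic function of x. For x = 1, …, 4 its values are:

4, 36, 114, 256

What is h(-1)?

Write h(x) = ax³ + bx² + cx + d; the 4 given values yield a linear system in the 4 coefficients.
Solving, h(x) = 3x³ + 5x² - 4x.
Then h(-1) = 6.

6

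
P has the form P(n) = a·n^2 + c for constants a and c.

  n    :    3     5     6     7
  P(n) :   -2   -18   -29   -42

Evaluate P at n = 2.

3

From P(3) = -2 and P(5) = -18: 9a + c = -2 and 25a + c = -18.
Subtracting: 16a = -16, so a = -1; then c = -2 − (-1)·9 = 7.
So P(n) = -1n² + 7, and P(2) = 3.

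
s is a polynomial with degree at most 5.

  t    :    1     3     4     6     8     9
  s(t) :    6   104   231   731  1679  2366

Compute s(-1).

-4

Write s(t) = at^5 + bt^4 + ct³ + dt² + et + p; the 6 given values yield a linear system in the 6 coefficients.
Solving, the top 2 coefficients vanish, and s(t) = 3t³ + 2t² + 2t - 1.
Then s(-1) = -4.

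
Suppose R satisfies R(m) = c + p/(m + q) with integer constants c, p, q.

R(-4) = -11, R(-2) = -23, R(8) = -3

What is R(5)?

-2

(R(m) − c)(m + q) = p for each data point; the three points give a linear system in c and q, then p follows.
Solving: c = -5, q = 1, p = 18, so R(m) = -5 + 18/(m + 1).
Then R(5) = -5 + 18/6 = -2.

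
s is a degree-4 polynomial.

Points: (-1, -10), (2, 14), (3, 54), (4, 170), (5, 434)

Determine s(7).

Write s(k) = ak^4 + bk³ + ck² + dk + e; the 5 given values yield a linear system in the 5 coefficients.
Solving, s(k) = k^4 - 2k³ + k² + 8k - 6.
Then s(7) = 1814.

1814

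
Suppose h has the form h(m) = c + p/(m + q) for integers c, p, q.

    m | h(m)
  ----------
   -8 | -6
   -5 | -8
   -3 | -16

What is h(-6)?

-7

(h(m) − c)(m + q) = p for each data point; the three points give a linear system in c and q, then p follows.
Solving: c = -4, q = 2, p = 12, so h(m) = -4 + 12/(m + 2).
Then h(-6) = -4 + 12/(-4) = -7.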